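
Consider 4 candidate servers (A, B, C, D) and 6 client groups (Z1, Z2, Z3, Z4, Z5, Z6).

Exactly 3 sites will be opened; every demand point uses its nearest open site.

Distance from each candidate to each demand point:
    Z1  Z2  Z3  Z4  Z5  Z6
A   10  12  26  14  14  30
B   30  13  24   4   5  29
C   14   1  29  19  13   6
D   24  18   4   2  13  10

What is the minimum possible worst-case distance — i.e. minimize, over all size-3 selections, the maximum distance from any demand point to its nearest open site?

12

Open {A, B, D}.
  Farthest demand point is Z2 at distance 12 (to A); all others are ≤ 12.
With {A, C, D} the worst case is 13.
With {B, C, D} the worst case is 14.
No size-3 selection achieves below 12.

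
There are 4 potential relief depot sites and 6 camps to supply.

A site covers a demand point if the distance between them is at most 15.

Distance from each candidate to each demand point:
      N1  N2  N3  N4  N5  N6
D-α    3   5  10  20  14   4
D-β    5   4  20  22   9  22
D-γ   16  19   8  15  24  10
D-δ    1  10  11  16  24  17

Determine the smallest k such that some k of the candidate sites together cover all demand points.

2

Coverage sets (demand points within 15 of each site):
  D-α: {N1, N2, N3, N5, N6}
  D-β: {N1, N2, N5}
  D-γ: {N3, N4, N6}
  D-δ: {N1, N2, N3}
No single site covers all 6 demand points.
But {D-α, D-γ} covers everything, so the minimum is 2.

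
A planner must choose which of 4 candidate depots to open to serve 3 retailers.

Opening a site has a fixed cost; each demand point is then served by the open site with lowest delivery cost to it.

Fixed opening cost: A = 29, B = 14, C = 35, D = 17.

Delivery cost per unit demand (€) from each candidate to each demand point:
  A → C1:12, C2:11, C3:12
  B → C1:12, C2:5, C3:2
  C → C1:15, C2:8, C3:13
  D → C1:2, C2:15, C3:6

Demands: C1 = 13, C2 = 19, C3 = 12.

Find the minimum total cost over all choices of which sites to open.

Open {B, D}: assign each demand point to its cheapest open site.
  C1→D 13×2=26, C2→B 19×5=95, C3→B 12×2=24
  delivery cost 145, fixed 31 → total 176.
Compare {A, B, D}: delivery cost 145 + fixed 60 = 205.
Compare {B, C, D}: delivery cost 145 + fixed 66 = 211.
Compare {A, B, C, D}: delivery cost 145 + fixed 95 = 240.
All other subsets cost ≥ 205. Minimum total cost: 176.

176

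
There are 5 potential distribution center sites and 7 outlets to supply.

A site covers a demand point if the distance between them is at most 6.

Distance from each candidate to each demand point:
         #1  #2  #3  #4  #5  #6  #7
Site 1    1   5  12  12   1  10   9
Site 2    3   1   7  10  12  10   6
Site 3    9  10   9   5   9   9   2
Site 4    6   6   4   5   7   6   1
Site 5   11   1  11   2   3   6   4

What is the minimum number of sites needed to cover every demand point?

2

Coverage sets (demand points within 6 of each site):
  Site 1: {#1, #2, #5}
  Site 2: {#1, #2, #7}
  Site 3: {#4, #7}
  Site 4: {#1, #2, #3, #4, #6, #7}
  Site 5: {#2, #4, #5, #6, #7}
No single site covers all 7 demand points.
But {Site 1, Site 4} covers everything, so the minimum is 2.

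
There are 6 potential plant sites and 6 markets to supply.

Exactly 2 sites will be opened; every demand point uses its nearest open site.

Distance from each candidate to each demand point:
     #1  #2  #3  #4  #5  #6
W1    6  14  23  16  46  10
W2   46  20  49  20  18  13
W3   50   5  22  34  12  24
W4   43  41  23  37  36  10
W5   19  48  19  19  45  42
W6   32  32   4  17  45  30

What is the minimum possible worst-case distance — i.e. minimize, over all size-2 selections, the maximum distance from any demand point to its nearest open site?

Open {W2, W5}.
  Farthest demand point is #2 at distance 20 (to W2); all others are ≤ 20.
With {W1, W3} the worst case is 22.
With {W1, W2} the worst case is 23.
No size-2 selection achieves below 20.

20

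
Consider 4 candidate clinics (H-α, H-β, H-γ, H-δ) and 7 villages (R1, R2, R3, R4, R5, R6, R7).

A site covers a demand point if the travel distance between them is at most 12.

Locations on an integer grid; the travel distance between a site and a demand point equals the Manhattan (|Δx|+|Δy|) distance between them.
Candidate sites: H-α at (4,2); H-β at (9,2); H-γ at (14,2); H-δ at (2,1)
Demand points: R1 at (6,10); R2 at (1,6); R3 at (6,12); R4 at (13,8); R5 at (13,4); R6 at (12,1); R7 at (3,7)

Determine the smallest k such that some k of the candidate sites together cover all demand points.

2

Coverage sets (demand points within 12 of each site):
  H-α: {R1, R2, R3, R5, R6, R7}
  H-β: {R1, R2, R4, R5, R6, R7}
  H-γ: {R4, R5, R6}
  H-δ: {R2, R6, R7}
No single site covers all 7 demand points.
But {H-α, H-β} covers everything, so the minimum is 2.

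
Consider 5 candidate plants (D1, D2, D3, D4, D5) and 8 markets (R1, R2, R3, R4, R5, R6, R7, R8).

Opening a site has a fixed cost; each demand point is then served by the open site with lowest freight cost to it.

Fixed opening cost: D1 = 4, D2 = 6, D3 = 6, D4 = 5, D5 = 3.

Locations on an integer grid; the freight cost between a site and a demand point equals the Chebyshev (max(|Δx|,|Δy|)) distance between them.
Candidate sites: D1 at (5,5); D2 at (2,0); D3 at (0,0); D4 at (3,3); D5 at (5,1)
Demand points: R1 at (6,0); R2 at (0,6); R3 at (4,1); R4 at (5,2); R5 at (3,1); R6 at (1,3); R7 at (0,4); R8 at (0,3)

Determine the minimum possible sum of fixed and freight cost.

Open {D4, D5}: assign each demand point to its cheapest open site.
  R1→D5 1, R2→D4 3, R3→D5 1, R4→D5 1, R5→D4 2, R6→D4 2, R7→D4 3, R8→D4 3
  freight cost 16, fixed 8 → total 24.
Compare {D4}: freight cost 20 + fixed 5 = 25.
Compare {D5}: freight cost 24 + fixed 3 = 27.
Compare {D2, D5}: freight cost 19 + fixed 9 = 28.
All other subsets cost ≥ 25. Minimum total cost: 24.

24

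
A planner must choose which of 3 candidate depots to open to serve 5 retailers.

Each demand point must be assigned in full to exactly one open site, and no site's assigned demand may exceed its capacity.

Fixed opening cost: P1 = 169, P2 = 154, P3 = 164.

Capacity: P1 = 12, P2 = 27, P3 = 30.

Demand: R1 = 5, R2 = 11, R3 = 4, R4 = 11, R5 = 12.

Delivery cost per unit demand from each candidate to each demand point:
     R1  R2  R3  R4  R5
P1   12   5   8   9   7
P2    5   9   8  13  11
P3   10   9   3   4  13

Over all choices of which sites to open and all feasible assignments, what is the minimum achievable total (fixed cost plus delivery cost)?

630

Open {P2, P3}; cheapest assignment that respects the capacities:
  P2 (cap 27, load 17): R1, R5 — cost 5×5 + 12×11 = 157
  P3 (cap 30, load 26): R2, R3, R4 — cost 11×9 + 4×3 + 11×4 = 155
  Shipping 312, fixed 318 → total 630.
  Any other capacity-feasible assignment to {P2, P3} ships for at least 312.
Compare {P1, P2, P3}: its best feasible assignment gives total 751.
Every other set of open sites that can feasibly serve all demand totals ≥ 751 even under its best assignment. Minimum: 630.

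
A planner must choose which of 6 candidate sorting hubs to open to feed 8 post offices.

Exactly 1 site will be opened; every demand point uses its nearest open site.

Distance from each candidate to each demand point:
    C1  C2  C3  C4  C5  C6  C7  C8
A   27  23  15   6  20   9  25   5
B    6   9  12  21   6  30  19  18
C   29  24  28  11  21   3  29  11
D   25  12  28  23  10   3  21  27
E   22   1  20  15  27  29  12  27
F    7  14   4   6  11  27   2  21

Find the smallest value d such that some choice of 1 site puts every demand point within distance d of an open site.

Open {A}.
  Farthest demand point is C1 at distance 27 (to A); all others are ≤ 27.
With {F} the worst case is 27.
With {D} the worst case is 28.
No size-1 selection achieves below 27.

27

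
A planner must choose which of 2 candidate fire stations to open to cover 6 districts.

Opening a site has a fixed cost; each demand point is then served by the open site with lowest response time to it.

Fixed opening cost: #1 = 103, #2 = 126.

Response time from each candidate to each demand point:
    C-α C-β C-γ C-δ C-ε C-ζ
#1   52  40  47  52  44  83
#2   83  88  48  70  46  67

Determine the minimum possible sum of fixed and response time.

421

Open {#1}: assign each demand point to its cheapest open site.
  C-α→#1 52, C-β→#1 40, C-γ→#1 47, C-δ→#1 52, C-ε→#1 44, C-ζ→#1 83
  response time 318, fixed 103 → total 421.
Compare {#2}: response time 402 + fixed 126 = 528.
Compare {#1, #2}: response time 302 + fixed 229 = 531.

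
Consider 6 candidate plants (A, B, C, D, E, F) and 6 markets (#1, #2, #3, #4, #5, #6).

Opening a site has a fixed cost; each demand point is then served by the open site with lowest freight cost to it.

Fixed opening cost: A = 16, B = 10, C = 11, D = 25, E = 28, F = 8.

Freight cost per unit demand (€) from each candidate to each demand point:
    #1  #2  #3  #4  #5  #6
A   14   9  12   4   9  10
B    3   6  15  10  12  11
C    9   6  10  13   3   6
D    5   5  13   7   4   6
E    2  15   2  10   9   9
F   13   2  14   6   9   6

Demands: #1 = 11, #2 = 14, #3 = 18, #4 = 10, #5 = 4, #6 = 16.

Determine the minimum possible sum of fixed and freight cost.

297

Open {A, C, E, F}: assign each demand point to its cheapest open site.
  #1→E 11×2=22, #2→F 14×2=28, #3→E 18×2=36, #4→A 10×4=40, #5→C 4×3=12, #6→C 16×6=96
  freight cost 234, fixed 63 → total 297.
Compare {C, E, F}: freight cost 254 + fixed 47 = 301.
Compare {A, B, C, E, F}: freight cost 234 + fixed 73 = 307.
Compare {A, E, F}: freight cost 258 + fixed 52 = 310.
All other subsets cost ≥ 301. Minimum total cost: 297.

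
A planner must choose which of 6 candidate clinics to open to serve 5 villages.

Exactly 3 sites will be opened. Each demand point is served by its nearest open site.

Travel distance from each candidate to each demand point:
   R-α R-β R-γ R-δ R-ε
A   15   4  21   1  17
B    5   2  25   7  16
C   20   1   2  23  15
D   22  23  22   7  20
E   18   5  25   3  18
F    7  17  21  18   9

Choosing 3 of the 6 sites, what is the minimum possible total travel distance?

20

Open {A, C, F}.
  R-α→F 7, R-β→C 1, R-γ→C 2, R-δ→A 1, R-ε→F 9  ⇒ total 20.
Compare {C, E, F}: total 22.
Compare {A, B, C}: total 24.
No size-3 selection does better; minimum is 20.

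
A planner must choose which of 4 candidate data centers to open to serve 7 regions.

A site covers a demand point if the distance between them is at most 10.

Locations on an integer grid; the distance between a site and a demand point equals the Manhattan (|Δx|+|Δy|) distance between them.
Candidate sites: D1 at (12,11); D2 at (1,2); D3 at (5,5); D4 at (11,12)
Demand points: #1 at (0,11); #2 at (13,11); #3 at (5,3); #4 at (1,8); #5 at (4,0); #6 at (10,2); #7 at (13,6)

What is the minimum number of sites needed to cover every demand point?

2

Coverage sets (demand points within 10 of each site):
  D1: {#2, #7}
  D2: {#1, #3, #4, #5, #6}
  D3: {#3, #4, #5, #6, #7}
  D4: {#2, #7}
No single site covers all 7 demand points.
But {D1, D2} covers everything, so the minimum is 2.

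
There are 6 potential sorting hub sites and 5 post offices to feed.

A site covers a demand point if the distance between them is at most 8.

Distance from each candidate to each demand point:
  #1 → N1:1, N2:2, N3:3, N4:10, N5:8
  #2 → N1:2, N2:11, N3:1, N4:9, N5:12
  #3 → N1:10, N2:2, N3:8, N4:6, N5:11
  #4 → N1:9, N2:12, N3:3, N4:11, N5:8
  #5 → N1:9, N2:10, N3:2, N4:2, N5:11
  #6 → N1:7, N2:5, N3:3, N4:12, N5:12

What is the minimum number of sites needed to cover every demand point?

2

Coverage sets (demand points within 8 of each site):
  #1: {N1, N2, N3, N5}
  #2: {N1, N3}
  #3: {N2, N3, N4}
  #4: {N3, N5}
  #5: {N3, N4}
  #6: {N1, N2, N3}
No single site covers all 5 demand points.
But {#1, #3} covers everything, so the minimum is 2.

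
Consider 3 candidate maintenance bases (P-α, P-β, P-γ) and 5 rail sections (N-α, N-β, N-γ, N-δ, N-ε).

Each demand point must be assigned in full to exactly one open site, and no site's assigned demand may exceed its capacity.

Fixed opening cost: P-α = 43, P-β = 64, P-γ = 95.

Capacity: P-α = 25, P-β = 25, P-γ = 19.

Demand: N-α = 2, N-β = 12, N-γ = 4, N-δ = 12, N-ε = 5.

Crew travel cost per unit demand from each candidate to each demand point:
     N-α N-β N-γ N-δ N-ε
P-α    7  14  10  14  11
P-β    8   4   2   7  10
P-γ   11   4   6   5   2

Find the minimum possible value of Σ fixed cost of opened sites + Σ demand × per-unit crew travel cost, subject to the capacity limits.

301

Open {P-β, P-γ}; cheapest assignment that respects the capacities:
  P-β (cap 25, load 18): N-α, N-β, N-γ — cost 2×8 + 12×4 + 4×2 = 72
  P-γ (cap 19, load 17): N-δ, N-ε — cost 12×5 + 5×2 = 70
  Shipping 142, fixed 159 → total 301.
  Any other capacity-feasible assignment to {P-β, P-γ} ships for at least 142.
Compare {P-α, P-β, P-γ}: its best feasible assignment gives total 342.
Compare {P-α, P-β}: its best feasible assignment gives total 348.
Every other set of open sites that can feasibly serve all demand totals ≥ 342 even under its best assignment. Minimum: 301.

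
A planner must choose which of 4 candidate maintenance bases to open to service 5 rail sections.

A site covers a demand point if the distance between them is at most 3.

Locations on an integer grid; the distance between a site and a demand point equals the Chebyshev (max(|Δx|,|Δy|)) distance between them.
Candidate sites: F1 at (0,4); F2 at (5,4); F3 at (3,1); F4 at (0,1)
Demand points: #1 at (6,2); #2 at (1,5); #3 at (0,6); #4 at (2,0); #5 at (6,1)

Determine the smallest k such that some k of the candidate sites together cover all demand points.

Coverage sets (demand points within 3 of each site):
  F1: {#2, #3}
  F2: {#1, #5}
  F3: {#1, #4, #5}
  F4: {#4}
No single site covers all 5 demand points.
But {F1, F3} covers everything, so the minimum is 2.

2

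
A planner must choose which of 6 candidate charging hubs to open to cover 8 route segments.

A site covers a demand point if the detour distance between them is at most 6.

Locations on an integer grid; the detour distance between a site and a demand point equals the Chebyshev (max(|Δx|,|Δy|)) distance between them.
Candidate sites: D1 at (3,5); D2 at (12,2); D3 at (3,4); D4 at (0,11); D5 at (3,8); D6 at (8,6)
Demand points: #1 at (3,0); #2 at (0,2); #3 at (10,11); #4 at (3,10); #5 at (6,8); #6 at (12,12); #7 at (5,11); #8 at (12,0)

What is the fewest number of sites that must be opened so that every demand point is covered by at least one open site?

Coverage sets (demand points within 6 of each site):
  D1: {#1, #2, #4, #5, #7}
  D2: {#5, #8}
  D3: {#1, #2, #4, #5}
  D4: {#4, #5, #7}
  D5: {#2, #4, #5, #7}
  D6: {#1, #3, #4, #5, #6, #7, #8}
No single site covers all 8 demand points.
But {D1, D6} covers everything, so the minimum is 2.

2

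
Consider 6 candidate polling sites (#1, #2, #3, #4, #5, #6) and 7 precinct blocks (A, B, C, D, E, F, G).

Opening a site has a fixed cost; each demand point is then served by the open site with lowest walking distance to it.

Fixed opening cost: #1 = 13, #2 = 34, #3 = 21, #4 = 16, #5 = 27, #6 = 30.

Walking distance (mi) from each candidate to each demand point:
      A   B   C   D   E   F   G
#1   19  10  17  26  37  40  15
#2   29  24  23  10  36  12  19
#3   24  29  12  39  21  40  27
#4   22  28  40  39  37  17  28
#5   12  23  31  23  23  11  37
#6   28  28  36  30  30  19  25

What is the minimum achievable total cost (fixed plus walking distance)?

151

Open {#1, #5}: assign each demand point to its cheapest open site.
  A→#5 12, B→#1 10, C→#1 17, D→#5 23, E→#5 23, F→#5 11, G→#1 15
  walking distance 111, fixed 40 → total 151.
Compare {#1, #3, #5}: walking distance 104 + fixed 61 = 165.
Compare {#1, #2}: walking distance 119 + fixed 47 = 166.
Compare {#1, #2, #3}: walking distance 99 + fixed 68 = 167.
All other subsets cost ≥ 165. Minimum total cost: 151.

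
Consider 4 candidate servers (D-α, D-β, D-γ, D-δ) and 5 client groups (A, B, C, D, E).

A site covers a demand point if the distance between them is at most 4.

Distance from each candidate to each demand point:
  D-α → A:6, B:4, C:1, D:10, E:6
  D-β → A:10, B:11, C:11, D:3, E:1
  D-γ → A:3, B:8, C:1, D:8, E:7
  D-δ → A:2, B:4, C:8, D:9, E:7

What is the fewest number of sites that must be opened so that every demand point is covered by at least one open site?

3

Coverage sets (demand points within 4 of each site):
  D-α: {B, C}
  D-β: {D, E}
  D-γ: {A, C}
  D-δ: {A, B}
No 2 sites suffice: every size-2 union leaves at least one demand point uncovered.
But {D-α, D-β, D-γ} covers everything, so the minimum is 3.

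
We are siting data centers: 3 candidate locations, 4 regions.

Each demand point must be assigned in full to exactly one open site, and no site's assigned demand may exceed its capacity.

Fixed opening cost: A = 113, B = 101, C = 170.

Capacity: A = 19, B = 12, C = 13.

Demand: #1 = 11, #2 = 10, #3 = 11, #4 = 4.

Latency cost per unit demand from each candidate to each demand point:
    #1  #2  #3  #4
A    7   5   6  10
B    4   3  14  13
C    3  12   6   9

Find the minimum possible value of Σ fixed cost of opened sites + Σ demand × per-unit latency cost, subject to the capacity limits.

553

Open {A, B, C}; cheapest assignment that respects the capacities:
  A (cap 19, load 15): #3, #4 — cost 11×6 + 4×10 = 106
  B (cap 12, load 10): #2 — cost 10×3 = 30
  C (cap 13, load 11): #1 — cost 11×3 = 33
  Shipping 169, fixed 384 → total 553.
  Any other capacity-feasible assignment to {A, B, C} ships for at least 169.
Total demand is 36 and no other set of sites has combined capacity ≥ 36, so {A, B, C} is the only feasible choice of open sites. Minimum: 553.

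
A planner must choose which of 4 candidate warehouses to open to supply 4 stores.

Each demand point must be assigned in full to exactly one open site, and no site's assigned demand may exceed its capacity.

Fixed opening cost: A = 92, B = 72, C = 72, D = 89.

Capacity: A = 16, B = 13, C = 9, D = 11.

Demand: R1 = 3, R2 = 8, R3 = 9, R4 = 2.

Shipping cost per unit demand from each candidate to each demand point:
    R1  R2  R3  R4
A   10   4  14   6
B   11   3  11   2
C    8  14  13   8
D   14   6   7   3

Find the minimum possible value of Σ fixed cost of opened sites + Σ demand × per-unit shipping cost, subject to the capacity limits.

285

Open {B, D}; cheapest assignment that respects the capacities:
  B (cap 13, load 13): R1, R2, R4 — cost 3×11 + 8×3 + 2×2 = 61
  D (cap 11, load 9): R3 — cost 9×7 = 63
  Shipping 124, fixed 161 → total 285.
  Any other capacity-feasible assignment to {B, D} ships for at least 124.
Compare {A, D}: its best feasible assignment gives total 312.
Compare {B, C}: its best feasible assignment gives total 322.
Every other set of open sites that can feasibly serve all demand totals ≥ 312 even under its best assignment. Minimum: 285.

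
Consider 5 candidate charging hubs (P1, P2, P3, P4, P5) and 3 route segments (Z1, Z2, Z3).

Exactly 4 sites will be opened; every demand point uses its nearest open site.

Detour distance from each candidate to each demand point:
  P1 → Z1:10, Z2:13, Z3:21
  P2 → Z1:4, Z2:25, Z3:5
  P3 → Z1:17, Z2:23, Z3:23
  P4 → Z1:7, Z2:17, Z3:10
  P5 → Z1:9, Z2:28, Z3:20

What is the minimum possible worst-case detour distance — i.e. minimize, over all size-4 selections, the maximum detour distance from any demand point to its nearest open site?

Open {P1, P2, P3, P4}.
  Farthest demand point is Z2 at detour distance 13 (to P1); all others are ≤ 13.
With {P1, P2, P3, P5} the worst case is 13.
With {P1, P2, P4, P5} the worst case is 13.
No size-4 selection achieves below 13.

13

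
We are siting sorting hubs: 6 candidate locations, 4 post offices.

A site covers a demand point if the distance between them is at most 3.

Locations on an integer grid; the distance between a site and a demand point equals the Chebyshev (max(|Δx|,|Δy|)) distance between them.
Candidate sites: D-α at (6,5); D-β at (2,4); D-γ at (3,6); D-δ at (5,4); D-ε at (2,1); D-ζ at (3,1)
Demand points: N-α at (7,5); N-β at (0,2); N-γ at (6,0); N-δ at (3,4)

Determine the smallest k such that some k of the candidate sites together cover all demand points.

Coverage sets (demand points within 3 of each site):
  D-α: {N-α, N-δ}
  D-β: {N-β, N-δ}
  D-γ: {N-δ}
  D-δ: {N-α, N-δ}
  D-ε: {N-β, N-δ}
  D-ζ: {N-β, N-γ, N-δ}
No single site covers all 4 demand points.
But {D-α, D-ζ} covers everything, so the minimum is 2.

2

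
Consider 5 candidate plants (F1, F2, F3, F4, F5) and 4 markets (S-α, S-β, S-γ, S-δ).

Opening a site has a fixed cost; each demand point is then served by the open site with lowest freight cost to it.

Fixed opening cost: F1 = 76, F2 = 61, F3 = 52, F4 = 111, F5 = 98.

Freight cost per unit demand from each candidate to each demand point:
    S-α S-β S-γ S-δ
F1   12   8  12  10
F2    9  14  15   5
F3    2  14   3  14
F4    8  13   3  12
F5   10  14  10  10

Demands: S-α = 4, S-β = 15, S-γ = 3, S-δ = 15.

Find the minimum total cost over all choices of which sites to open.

401

Open {F1, F2, F3}: assign each demand point to its cheapest open site.
  S-α→F3 4×2=8, S-β→F1 15×8=120, S-γ→F3 3×3=9, S-δ→F2 15×5=75
  freight cost 212, fixed 189 → total 401.
Compare {F1, F2}: freight cost 267 + fixed 137 = 404.
Compare {F1, F3}: freight cost 287 + fixed 128 = 415.
Compare {F2, F3}: freight cost 302 + fixed 113 = 415.
All other subsets cost ≥ 404. Minimum total cost: 401.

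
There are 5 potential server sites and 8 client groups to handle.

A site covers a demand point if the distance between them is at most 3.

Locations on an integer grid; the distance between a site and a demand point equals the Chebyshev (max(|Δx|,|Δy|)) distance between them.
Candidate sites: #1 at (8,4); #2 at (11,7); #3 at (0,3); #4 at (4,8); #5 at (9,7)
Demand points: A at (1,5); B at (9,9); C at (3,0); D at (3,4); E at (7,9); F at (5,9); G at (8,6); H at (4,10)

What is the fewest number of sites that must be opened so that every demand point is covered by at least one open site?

3

Coverage sets (demand points within 3 of each site):
  #1: {G}
  #2: {B, G}
  #3: {A, C, D}
  #4: {A, E, F, H}
  #5: {B, E, G}
No 2 sites suffice: every size-2 union leaves at least one demand point uncovered.
But {#2, #3, #4} covers everything, so the minimum is 3.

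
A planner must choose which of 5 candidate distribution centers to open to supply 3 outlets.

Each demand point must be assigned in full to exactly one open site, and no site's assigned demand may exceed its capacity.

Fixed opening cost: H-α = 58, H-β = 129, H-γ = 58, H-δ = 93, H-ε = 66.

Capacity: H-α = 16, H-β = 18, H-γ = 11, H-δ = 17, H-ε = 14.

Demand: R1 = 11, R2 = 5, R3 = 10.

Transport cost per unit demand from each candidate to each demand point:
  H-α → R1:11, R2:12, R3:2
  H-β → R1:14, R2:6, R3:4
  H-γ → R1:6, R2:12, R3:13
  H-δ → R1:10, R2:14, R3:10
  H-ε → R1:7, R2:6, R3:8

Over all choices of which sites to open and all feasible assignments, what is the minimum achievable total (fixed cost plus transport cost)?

262

Open {H-α, H-γ}; cheapest assignment that respects the capacities:
  H-α (cap 16, load 15): R2, R3 — cost 5×12 + 10×2 = 80
  H-γ (cap 11, load 11): R1 — cost 11×6 = 66
  Shipping 146, fixed 116 → total 262.
  Any other capacity-feasible assignment to {H-α, H-γ} ships for at least 146.
Compare {H-α, H-ε}: its best feasible assignment gives total 281.
Compare {H-α, H-γ, H-ε}: its best feasible assignment gives total 298.
Every other set of open sites that can feasibly serve all demand totals ≥ 281 even under its best assignment. Minimum: 262.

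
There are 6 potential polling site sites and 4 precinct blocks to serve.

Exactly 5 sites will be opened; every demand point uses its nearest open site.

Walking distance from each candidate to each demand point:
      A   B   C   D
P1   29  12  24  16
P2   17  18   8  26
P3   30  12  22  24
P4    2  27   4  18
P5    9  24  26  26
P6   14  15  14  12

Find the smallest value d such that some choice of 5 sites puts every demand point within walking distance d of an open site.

12

Open {P1, P2, P3, P4, P6}.
  Farthest demand point is B at walking distance 12 (to P1); all others are ≤ 12.
With {P1, P2, P3, P5, P6} the worst case is 12.
With {P1, P2, P4, P5, P6} the worst case is 12.
No size-5 selection achieves below 12.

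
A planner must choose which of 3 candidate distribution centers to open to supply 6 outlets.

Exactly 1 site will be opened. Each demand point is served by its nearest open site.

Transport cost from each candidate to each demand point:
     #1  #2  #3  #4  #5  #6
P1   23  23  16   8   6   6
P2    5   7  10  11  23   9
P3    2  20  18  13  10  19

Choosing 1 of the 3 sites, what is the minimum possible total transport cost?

65

Open {P2}.
  #1→P2 5, #2→P2 7, #3→P2 10, #4→P2 11, #5→P2 23, #6→P2 9  ⇒ total 65.
Compare {P1}: total 82.
Compare {P3}: total 82.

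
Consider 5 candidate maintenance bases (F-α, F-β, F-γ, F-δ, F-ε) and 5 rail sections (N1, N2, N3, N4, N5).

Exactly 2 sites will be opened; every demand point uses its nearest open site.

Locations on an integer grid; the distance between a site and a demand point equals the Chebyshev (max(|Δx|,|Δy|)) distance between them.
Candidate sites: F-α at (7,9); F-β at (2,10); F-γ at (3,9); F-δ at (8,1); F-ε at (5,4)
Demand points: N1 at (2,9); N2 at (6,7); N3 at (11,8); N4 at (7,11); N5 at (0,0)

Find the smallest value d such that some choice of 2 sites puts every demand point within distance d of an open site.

Open {F-α, F-ε}.
  Farthest demand point is N1 at distance 5 (to F-α); all others are ≤ 5.
With {F-β, F-ε} the worst case is 6.
With {F-γ, F-ε} the worst case is 6.
No size-2 selection achieves below 5.

5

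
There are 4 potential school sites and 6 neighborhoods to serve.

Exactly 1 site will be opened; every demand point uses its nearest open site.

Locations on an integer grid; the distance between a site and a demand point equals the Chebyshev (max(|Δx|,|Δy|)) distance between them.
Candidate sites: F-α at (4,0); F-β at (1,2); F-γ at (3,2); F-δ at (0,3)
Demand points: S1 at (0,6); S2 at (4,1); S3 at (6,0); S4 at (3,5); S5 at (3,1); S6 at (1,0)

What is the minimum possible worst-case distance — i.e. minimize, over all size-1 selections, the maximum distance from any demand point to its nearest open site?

Open {F-γ}.
  Farthest demand point is S1 at distance 4 (to F-γ); all others are ≤ 4.
With {F-β} the worst case is 5.
With {F-α} the worst case is 6.
No size-1 selection achieves below 4.

4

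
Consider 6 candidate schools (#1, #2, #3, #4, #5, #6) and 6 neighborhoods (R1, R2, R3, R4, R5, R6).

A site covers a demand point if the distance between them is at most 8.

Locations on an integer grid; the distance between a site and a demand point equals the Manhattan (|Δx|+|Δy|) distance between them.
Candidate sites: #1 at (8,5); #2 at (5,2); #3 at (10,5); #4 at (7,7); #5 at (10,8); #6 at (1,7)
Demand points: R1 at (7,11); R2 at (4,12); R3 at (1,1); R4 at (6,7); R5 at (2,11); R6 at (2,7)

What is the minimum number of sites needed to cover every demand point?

2

Coverage sets (demand points within 8 of each site):
  #1: {R1, R4, R6}
  #2: {R3, R4, R6}
  #3: {R4}
  #4: {R1, R2, R4, R6}
  #5: {R1, R4}
  #6: {R2, R3, R4, R5, R6}
No single site covers all 6 demand points.
But {#1, #6} covers everything, so the minimum is 2.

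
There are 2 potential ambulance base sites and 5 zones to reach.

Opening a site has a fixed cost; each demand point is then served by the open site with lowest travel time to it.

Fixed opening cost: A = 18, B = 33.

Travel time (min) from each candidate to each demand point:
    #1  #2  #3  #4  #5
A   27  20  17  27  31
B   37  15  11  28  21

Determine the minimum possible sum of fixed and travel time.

140

Open {A}: assign each demand point to its cheapest open site.
  #1→A 27, #2→A 20, #3→A 17, #4→A 27, #5→A 31
  travel time 122, fixed 18 → total 140.
Compare {B}: travel time 112 + fixed 33 = 145.
Compare {A, B}: travel time 101 + fixed 51 = 152.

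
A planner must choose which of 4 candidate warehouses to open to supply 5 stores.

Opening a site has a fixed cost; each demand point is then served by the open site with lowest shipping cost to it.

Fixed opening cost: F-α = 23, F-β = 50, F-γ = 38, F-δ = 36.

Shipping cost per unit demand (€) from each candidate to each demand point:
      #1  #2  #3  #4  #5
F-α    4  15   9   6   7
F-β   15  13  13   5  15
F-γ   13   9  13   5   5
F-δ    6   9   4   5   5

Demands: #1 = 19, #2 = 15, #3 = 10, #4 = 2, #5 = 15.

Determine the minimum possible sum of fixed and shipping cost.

395

Open {F-α, F-δ}: assign each demand point to its cheapest open site.
  #1→F-α 19×4=76, #2→F-δ 15×9=135, #3→F-δ 10×4=40, #4→F-δ 2×5=10, #5→F-δ 15×5=75
  shipping cost 336, fixed 59 → total 395.
Compare {F-δ}: shipping cost 374 + fixed 36 = 410.
Compare {F-α, F-γ, F-δ}: shipping cost 336 + fixed 97 = 433.
Compare {F-α, F-β, F-δ}: shipping cost 336 + fixed 109 = 445.
All other subsets cost ≥ 410. Minimum total cost: 395.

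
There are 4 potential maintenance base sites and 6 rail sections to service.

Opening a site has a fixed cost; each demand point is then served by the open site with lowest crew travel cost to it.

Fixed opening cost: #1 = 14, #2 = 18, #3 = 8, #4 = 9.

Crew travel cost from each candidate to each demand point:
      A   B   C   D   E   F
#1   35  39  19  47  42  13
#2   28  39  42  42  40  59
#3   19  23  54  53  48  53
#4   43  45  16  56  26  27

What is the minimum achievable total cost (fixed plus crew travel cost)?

Open {#1, #3, #4}: assign each demand point to its cheapest open site.
  A→#3 19, B→#3 23, C→#4 16, D→#1 47, E→#4 26, F→#1 13
  crew travel cost 144, fixed 31 → total 175.
Compare {#3, #4}: crew travel cost 164 + fixed 17 = 181.
Compare {#1, #3}: crew travel cost 163 + fixed 22 = 185.
Compare {#2, #3, #4}: crew travel cost 153 + fixed 35 = 188.
All other subsets cost ≥ 181. Minimum total cost: 175.

175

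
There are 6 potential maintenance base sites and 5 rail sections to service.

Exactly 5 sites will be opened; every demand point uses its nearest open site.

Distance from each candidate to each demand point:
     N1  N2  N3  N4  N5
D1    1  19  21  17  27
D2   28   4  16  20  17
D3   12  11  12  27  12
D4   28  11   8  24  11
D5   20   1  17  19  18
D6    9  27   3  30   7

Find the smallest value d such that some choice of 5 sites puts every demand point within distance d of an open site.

17

Open {D1, D2, D3, D4, D5}.
  Farthest demand point is N4 at distance 17 (to D1); all others are ≤ 17.
With {D1, D2, D3, D4, D6} the worst case is 17.
With {D1, D2, D3, D5, D6} the worst case is 17.
No size-5 selection achieves below 17.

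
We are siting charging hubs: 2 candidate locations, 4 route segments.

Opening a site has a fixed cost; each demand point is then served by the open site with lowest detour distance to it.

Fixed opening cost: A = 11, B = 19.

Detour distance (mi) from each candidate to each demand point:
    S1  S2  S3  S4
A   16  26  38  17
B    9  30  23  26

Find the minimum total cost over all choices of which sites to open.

Open {A, B}: assign each demand point to its cheapest open site.
  S1→B 9, S2→A 26, S3→B 23, S4→A 17
  detour distance 75, fixed 30 → total 105.
Compare {B}: detour distance 88 + fixed 19 = 107.
Compare {A}: detour distance 97 + fixed 11 = 108.

105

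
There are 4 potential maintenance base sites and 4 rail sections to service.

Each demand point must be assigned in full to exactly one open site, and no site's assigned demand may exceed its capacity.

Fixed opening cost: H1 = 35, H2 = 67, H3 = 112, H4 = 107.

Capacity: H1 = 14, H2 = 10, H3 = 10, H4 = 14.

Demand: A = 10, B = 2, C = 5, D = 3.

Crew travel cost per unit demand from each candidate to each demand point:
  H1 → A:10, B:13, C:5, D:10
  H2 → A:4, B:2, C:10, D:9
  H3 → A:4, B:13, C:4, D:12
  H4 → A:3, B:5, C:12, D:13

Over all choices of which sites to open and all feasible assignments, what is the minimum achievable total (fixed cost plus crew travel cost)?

223

Open {H1, H2}; cheapest assignment that respects the capacities:
  H1 (cap 14, load 10): B, C, D — cost 2×13 + 5×5 + 3×10 = 81
  H2 (cap 10, load 10): A — cost 10×4 = 40
  Shipping 121, fixed 102 → total 223.
  Any other capacity-feasible assignment to {H1, H2} ships for at least 121.
Compare {H1, H4}: its best feasible assignment gives total 237.
Compare {H1, H3}: its best feasible assignment gives total 268.
Every other set of open sites that can feasibly serve all demand totals ≥ 237 even under its best assignment. Minimum: 223.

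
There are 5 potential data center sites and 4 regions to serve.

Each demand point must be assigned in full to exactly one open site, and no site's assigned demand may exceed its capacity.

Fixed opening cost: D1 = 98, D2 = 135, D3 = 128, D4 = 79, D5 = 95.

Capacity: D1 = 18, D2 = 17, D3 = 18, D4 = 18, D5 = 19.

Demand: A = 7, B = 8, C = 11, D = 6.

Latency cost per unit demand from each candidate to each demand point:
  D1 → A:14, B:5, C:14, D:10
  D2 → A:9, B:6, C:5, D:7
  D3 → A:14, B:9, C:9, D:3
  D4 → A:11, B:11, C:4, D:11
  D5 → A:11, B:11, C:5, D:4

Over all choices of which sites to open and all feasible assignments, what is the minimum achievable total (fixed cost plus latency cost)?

Open {D1, D4}; cheapest assignment that respects the capacities:
  D1 (cap 18, load 14): B, D — cost 8×5 + 6×10 = 100
  D4 (cap 18, load 18): A, C — cost 7×11 + 11×4 = 121
  Shipping 221, fixed 177 → total 398.
  Any other capacity-feasible assignment to {D1, D4} ships for at least 221.
Compare {D4, D5}: its best feasible assignment gives total 407.
Compare {D1, D5}: its best feasible assignment gives total 410.
Every other set of open sites that can feasibly serve all demand totals ≥ 407 even under its best assignment. Minimum: 398.

398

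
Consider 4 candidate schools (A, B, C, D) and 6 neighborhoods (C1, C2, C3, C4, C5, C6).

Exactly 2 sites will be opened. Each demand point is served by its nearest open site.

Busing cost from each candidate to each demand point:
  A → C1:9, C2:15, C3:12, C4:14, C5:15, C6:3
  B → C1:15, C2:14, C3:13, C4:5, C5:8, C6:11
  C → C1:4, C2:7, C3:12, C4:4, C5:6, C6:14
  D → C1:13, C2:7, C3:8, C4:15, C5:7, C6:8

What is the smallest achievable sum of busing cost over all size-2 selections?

Open {A, C}.
  C1→C 4, C2→C 7, C3→A 12, C4→C 4, C5→C 6, C6→A 3  ⇒ total 36.
Compare {C, D}: total 37.
Compare {B, C}: total 44.
No size-2 selection does better; minimum is 36.

36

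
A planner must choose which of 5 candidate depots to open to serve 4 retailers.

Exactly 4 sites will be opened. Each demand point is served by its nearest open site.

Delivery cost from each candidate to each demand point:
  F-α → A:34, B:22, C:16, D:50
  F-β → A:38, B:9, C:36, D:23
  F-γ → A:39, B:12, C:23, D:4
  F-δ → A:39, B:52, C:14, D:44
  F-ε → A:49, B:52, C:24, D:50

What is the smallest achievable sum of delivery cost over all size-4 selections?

61

Open {F-α, F-β, F-γ, F-δ}.
  A→F-α 34, B→F-β 9, C→F-δ 14, D→F-γ 4  ⇒ total 61.
Compare {F-α, F-β, F-γ, F-ε}: total 63.
Compare {F-α, F-γ, F-δ, F-ε}: total 64.
No size-4 selection does better; minimum is 61.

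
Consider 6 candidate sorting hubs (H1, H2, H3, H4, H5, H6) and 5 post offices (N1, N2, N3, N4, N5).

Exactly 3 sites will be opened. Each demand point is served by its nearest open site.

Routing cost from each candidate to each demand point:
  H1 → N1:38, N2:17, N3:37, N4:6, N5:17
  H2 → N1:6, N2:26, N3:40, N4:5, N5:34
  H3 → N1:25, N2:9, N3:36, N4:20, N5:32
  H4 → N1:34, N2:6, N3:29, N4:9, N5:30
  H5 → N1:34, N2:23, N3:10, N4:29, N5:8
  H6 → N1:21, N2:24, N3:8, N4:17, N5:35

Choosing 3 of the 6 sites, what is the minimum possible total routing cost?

35

Open {H2, H4, H5}.
  N1→H2 6, N2→H4 6, N3→H5 10, N4→H2 5, N5→H5 8  ⇒ total 35.
Compare {H2, H3, H5}: total 38.
Compare {H1, H2, H5}: total 46.
No size-3 selection does better; minimum is 35.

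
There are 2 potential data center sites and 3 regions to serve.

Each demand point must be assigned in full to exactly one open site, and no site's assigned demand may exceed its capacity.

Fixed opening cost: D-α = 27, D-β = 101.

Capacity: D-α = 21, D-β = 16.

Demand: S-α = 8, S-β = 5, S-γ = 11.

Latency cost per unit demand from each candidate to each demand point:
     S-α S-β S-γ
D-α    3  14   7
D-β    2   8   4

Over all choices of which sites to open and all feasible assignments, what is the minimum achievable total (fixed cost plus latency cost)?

236

Open {D-α, D-β}; cheapest assignment that respects the capacities:
  D-α (cap 21, load 8): S-α — cost 8×3 = 24
  D-β (cap 16, load 16): S-β, S-γ — cost 5×8 + 11×4 = 84
  Shipping 108, fixed 128 → total 236.
  Any other capacity-feasible assignment to {D-α, D-β} ships for at least 108.
Total demand is 24 and no other set of sites has combined capacity ≥ 24, so {D-α, D-β} is the only feasible choice of open sites. Minimum: 236.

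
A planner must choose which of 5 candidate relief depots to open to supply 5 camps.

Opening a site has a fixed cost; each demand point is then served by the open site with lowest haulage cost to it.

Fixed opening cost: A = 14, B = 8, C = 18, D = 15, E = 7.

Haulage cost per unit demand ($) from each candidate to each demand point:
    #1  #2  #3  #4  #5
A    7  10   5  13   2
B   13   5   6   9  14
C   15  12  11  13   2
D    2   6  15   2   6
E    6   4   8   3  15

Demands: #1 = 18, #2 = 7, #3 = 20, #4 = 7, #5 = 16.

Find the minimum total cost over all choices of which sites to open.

246

Open {A, D, E}: assign each demand point to its cheapest open site.
  #1→D 18×2=36, #2→E 7×4=28, #3→A 20×5=100, #4→D 7×2=14, #5→A 16×2=32
  haulage cost 210, fixed 36 → total 246.
Compare {A, D}: haulage cost 224 + fixed 29 = 253.
Compare {A, B, D}: haulage cost 217 + fixed 37 = 254.
Compare {A, B, D, E}: haulage cost 210 + fixed 44 = 254.
All other subsets cost ≥ 253. Minimum total cost: 246.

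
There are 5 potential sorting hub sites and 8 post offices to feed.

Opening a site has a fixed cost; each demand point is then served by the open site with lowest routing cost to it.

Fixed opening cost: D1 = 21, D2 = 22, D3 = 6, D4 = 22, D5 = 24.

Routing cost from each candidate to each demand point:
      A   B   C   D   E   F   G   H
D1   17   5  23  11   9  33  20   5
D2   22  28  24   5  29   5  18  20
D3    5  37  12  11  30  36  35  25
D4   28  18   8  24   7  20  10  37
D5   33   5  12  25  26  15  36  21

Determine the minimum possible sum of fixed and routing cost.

113

Open {D1, D2, D3}: assign each demand point to its cheapest open site.
  A→D3 5, B→D1 5, C→D3 12, D→D2 5, E→D1 9, F→D2 5, G→D2 18, H→D1 5
  routing cost 64, fixed 49 → total 113.
Compare {D1, D3, D4}: routing cost 71 + fixed 49 = 120.
Compare {D1, D2, D3, D4}: routing cost 50 + fixed 71 = 121.
Compare {D1, D4}: routing cost 83 + fixed 43 = 126.
All other subsets cost ≥ 120. Minimum total cost: 113.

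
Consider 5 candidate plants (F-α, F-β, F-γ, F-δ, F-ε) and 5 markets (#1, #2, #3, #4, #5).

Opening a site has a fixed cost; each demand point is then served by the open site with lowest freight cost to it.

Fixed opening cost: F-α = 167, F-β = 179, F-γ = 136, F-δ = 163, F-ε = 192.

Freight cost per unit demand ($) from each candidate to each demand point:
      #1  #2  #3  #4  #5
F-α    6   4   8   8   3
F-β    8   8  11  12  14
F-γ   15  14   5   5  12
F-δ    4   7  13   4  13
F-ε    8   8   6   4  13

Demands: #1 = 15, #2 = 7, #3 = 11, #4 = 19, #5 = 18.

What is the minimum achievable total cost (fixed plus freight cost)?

579

Open {F-α}: assign each demand point to its cheapest open site.
  #1→F-α 15×6=90, #2→F-α 7×4=28, #3→F-α 11×8=88, #4→F-α 19×8=152, #5→F-α 18×3=54
  freight cost 412, fixed 167 → total 579.
Compare {F-α, F-γ}: freight cost 322 + fixed 303 = 625.
Compare {F-α, F-δ}: freight cost 306 + fixed 330 = 636.
Compare {F-α, F-ε}: freight cost 314 + fixed 359 = 673.
All other subsets cost ≥ 625. Minimum total cost: 579.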